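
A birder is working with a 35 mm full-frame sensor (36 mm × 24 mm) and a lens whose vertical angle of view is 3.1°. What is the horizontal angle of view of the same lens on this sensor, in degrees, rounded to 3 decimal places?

4.649°

From the vertical AOV: f = 24 / (2·tan(1.55°)) = 24 / 0.05412 ≈ 443.4720 mm.
Horizontal AOV = 2·arctan(36 / (2 × 443.4720)) = 2·arctan(0.04059) ≈ 4.6486°.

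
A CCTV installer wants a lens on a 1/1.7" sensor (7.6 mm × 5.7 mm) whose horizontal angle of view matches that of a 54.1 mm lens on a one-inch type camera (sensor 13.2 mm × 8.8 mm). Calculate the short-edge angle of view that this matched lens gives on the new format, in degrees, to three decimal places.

10.456°

Equal horizontal AOV ⇒ f₂ = f₁ · 7.6/13.2 = 54.1 × 0.57576 ≈ 31.1485 mm.
Short-edge AOV on the new format = 2·arctan(5.7 / (2 × 31.1485)) = 2·arctan(0.09150) ≈ 10.4557°.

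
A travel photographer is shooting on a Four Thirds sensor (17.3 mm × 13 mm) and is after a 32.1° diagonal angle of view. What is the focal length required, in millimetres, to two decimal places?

37.61 mm

Sensor diagonal = √(17.3² + 13²) = √468.2900 ≈ 21.6400 mm.
From α = 2·arctan(d/2f) we get f = d / (2·tan(α/2)).
With d = 21.6400 mm and α/2 = 16.05°, tan(α/2) ≈ 0.28769, so f ≈ 21.6400 / 0.57538 ≈ 37.6099 mm.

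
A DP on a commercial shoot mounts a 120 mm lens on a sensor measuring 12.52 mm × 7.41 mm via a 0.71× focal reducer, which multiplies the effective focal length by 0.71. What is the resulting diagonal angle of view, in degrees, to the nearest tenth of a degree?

Effective focal length f = 120 × 0.71 = 85.2 mm.
Sensor diagonal = √(12.52² + 7.41²) = √211.6585 ≈ 14.5485 mm.
α = 2·arctan(14.548 / (2 × 85.2)) = 2·arctan(0.08538) ≈ 9.7600°.

9.8°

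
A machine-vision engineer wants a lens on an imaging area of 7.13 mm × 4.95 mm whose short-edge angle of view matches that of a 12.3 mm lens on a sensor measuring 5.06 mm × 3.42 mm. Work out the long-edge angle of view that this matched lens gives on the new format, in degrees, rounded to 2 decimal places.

Equal short-edge AOV ⇒ f₂ = f₁ · 4.95/3.42 = 12.3 × 1.44737 ≈ 17.8026 mm.
Long-edge AOV on the new format = 2·arctan(7.13 / (2 × 17.8026)) = 2·arctan(0.20025) ≈ 22.6476°.

22.65°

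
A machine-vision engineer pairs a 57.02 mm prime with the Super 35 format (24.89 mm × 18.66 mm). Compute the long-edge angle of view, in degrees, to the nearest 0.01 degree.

24.62°

Angle of view α = 2·arctan(w/2f) with w = 24.89 mm and f = 57.02 mm.
w/2f = 0.21826; arctan(0.21826) ≈ 12.3121°, so α ≈ 24.6242°.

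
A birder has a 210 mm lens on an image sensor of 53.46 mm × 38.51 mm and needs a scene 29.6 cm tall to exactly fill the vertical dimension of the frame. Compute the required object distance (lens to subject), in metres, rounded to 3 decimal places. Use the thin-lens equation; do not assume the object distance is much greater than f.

1.824 m

W: 29.6 cm = 296 mm.
Magnification m = h/W = dᵢ/dₒ; combined with 1/f = 1/dₒ + 1/dᵢ this gives dₒ = f·(1 + W/h).
dₒ = 210 mm × (1 + 296/38.51) = 210 × 8.6863 ≈ 1824.126 mm = 1.82413 m.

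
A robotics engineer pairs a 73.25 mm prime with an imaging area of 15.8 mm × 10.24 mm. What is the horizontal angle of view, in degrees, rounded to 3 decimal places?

Angle of view α = 2·arctan(w/2f) with w = 15.8 mm and f = 73.25 mm.
w/2f = 0.10785; arctan(0.10785) ≈ 6.1555°, so α ≈ 12.3111°.

12.311°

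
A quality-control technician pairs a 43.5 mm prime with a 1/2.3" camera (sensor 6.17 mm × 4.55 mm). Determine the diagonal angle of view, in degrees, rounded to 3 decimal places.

10.072°

Sensor diagonal = √(6.17² + 4.55²) = √58.7714 ≈ 7.6663 mm.
Angle of view α = 2·arctan(d/2f) with d = 7.6663 mm and f = 43.5 mm.
d/2f = 0.08812; arctan(0.08812) ≈ 5.0358°, so α ≈ 10.0715°.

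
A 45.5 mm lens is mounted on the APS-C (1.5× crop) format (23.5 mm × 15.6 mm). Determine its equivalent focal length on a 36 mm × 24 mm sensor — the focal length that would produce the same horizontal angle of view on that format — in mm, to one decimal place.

Equal angle of view means equal width/f ratio, so f₂ = f₁ · (width₂/width₁) = 45.5 × 36/23.5.
f₂ = 45.5 × 1.53191 ≈ 69.702 mm.

69.7 mm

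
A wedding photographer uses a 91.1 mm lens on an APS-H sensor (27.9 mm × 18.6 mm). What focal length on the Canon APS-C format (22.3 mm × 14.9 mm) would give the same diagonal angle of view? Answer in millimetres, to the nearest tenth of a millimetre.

Sensor diagonal = √(27.9² + 18.6²) = √1124.3700 ≈ 33.5316 mm.
Sensor diagonal = √(22.3² + 14.9²) = √719.3000 ≈ 26.8198 mm.
Equal angle of view means equal diagonal/f ratio, so f₂ = f₁ · (diagonal₂/diagonal₁) = 91.1 × 26.8198/33.5316.
f₂ = 91.1 × 0.79984 ≈ 72.865 mm.

72.9 mm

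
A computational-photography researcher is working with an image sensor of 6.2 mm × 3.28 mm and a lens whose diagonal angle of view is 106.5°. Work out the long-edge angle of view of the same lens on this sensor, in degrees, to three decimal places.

99.618°

Sensor diagonal = √(6.2² + 3.28²) = √49.1984 ≈ 7.0142 mm.
From the diagonal AOV: f = 7.0142 / (2·tan(53.25°)) = 7.0142 / 2.67832 ≈ 2.6189 mm.
Long-edge AOV = 2·arctan(6.2 / (2 × 2.6189)) = 2·arctan(1.18372) ≈ 99.6182°.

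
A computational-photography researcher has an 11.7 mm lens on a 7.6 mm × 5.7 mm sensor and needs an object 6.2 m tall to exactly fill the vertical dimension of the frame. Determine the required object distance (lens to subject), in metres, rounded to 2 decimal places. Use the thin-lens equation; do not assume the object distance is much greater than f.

12.74 m

W: 6.2 m = 6200 mm.
Magnification m = h/W = dᵢ/dₒ; combined with 1/f = 1/dₒ + 1/dᵢ this gives dₒ = f·(1 + W/h).
dₒ = 11.7 mm × (1 + 6200/5.7) = 11.7 × 1088.7193 ≈ 12738.016 mm = 12.738 m.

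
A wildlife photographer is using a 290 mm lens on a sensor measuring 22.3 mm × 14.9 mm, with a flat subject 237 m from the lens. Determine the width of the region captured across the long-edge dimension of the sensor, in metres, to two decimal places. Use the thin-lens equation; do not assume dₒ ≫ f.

18.20 m

dₒ: 237 m = 237000 mm.
Similar triangles through the lens centre give W/dₒ = w/dᵢ; with 1/f = 1/dₒ + 1/dᵢ this gives W = w·(dₒ − f)/f.
W = 22.3 mm × (237000 − 290) / 290 = 22.3 × 816.2414 ≈ 18202.183 mm = 18.2022 m.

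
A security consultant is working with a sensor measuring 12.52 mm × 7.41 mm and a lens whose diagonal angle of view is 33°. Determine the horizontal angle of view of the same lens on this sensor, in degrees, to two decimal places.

Sensor diagonal = √(12.52² + 7.41²) = √211.6585 ≈ 14.5485 mm.
From the diagonal AOV: f = 14.5485 / (2·tan(16.5°)) = 14.5485 / 0.59243 ≈ 24.5574 mm.
Horizontal AOV = 2·arctan(12.52 / (2 × 24.5574)) = 2·arctan(0.25491) ≈ 28.6017°.

28.60°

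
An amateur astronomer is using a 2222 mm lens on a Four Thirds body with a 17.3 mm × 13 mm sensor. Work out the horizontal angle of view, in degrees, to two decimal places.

Angle of view α = 2·arctan(w/2f) with w = 17.3 mm and f = 2222 mm.
w/2f = 0.00389; arctan(0.00389) ≈ 0.2230°, so α ≈ 0.4461°.

0.45°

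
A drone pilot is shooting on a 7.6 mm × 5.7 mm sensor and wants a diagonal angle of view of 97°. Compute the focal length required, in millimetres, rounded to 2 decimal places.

Sensor diagonal = √(7.6² + 5.7²) = √90.2500 ≈ 9.5000 mm.
From α = 2·arctan(d/2f) we get f = d / (2·tan(α/2)).
With d = 9.5000 mm and α/2 = 48.5°, tan(α/2) ≈ 1.13029, so f ≈ 9.5000 / 2.26059 ≈ 4.2024 mm.

4.20 mm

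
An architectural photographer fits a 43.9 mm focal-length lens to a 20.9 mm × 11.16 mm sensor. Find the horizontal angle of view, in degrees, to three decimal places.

Angle of view α = 2·arctan(w/2f) with w = 20.9 mm and f = 43.9 mm.
w/2f = 0.23804; arctan(0.23804) ≈ 13.3896°, so α ≈ 26.7791°.

26.779°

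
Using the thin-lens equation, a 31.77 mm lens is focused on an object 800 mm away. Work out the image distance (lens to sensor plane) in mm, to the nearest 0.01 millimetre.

1/dᵢ = 1/f − 1/dₒ = 1/31.77 − 1/800 = 0.0302262 mm⁻¹.
dᵢ = 1/0.0302262 ≈ 33.0838 mm.

33.08 mm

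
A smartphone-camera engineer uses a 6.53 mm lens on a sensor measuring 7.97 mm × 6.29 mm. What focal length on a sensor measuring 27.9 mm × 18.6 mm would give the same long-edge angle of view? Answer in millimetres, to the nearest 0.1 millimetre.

22.9 mm

Equal angle of view means equal width/f ratio, so f₂ = f₁ · (width₂/width₁) = 6.53 × 27.9/7.97.
f₂ = 6.53 × 3.50063 ≈ 22.859 mm.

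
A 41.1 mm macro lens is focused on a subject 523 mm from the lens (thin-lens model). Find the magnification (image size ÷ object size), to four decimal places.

Thin lens: 1/f = 1/dₒ + 1/dᵢ → 1/dᵢ = 1/41.1 − 1/523 = 0.0224189 mm⁻¹, so dᵢ ≈ 44.6053 mm.
Magnification m = dᵢ/dₒ = 44.6053/523 ≈ 0.08529.

0.0853×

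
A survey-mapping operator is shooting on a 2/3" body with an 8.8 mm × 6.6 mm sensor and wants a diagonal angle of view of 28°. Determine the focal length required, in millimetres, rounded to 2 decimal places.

22.06 mm

Sensor diagonal = √(8.8² + 6.6²) = √121.0000 ≈ 11.0000 mm.
From α = 2·arctan(d/2f) we get f = d / (2·tan(α/2)).
With d = 11.0000 mm and α/2 = 14°, tan(α/2) ≈ 0.24933, so f ≈ 11.0000 / 0.49866 ≈ 22.0593 mm.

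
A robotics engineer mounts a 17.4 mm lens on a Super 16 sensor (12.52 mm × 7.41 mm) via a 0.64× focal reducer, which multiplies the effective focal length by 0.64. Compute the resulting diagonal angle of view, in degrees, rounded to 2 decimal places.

Effective focal length f = 17.4 × 0.64 = 11.136 mm.
Sensor diagonal = √(12.52² + 7.41²) = √211.6585 ≈ 14.5485 mm.
α = 2·arctan(14.548 / (2 × 11.136)) = 2·arctan(0.65322) ≈ 66.3066°.

66.31°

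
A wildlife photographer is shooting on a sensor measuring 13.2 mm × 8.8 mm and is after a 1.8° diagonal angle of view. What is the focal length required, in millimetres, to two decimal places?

504.94 mm

Sensor diagonal = √(13.2² + 8.8²) = √251.6800 ≈ 15.8644 mm.
From α = 2·arctan(d/2f) we get f = d / (2·tan(α/2)).
With d = 15.8644 mm and α/2 = 0.9°, tan(α/2) ≈ 0.01571, so f ≈ 15.8644 / 0.03142 ≈ 504.9388 mm.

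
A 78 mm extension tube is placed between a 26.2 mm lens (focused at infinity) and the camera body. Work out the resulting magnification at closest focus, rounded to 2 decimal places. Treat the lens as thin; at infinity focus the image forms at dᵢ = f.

The tube moves the image plane from f to f + e, so dᵢ = 26.2 + 78 = 104.2 mm. Focus is achieved when 1/f = 1/dₒ + 1/dᵢ, giving dₒ = 1/(1/f − 1/(f+e)).
Magnification m = dᵢ/dₒ = (f+e)·(1/f − 1/(f+e)) = e/f = 78/26.2 ≈ 2.9771.

2.98×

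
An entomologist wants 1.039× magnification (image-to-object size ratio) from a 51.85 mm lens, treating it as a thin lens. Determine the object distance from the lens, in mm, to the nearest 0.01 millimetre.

101.75 mm

With m = dᵢ/dₒ and 1/f = 1/dₒ + 1/dᵢ, substituting dᵢ = m·dₒ gives 1/f = (1 + 1/m)/dₒ, hence dₒ = f·(1 + 1/m).
dₒ = 51.85 × (1 + 1/1.039) = 51.85 × 1.96246 ≈ 101.754 mm.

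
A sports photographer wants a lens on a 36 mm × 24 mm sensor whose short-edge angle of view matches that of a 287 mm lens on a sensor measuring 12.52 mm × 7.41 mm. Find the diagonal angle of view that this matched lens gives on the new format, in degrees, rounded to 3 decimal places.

2.666°

Equal short-edge AOV ⇒ f₂ = f₁ · 24/7.41 = 287 × 3.23887 ≈ 929.5547 mm.
Sensor diagonal = √(36² + 24²) = √1872.0000 ≈ 43.2666 mm.
Diagonal AOV on the new format = 2·arctan(43.2666 / (2 × 929.5547)) = 2·arctan(0.02327) ≈ 2.6664°.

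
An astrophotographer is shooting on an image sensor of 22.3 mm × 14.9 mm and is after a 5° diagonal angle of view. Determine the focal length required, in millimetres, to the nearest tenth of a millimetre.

307.1 mm

Sensor diagonal = √(22.3² + 14.9²) = √719.3000 ≈ 26.8198 mm.
From α = 2·arctan(d/2f) we get f = d / (2·tan(α/2)).
With d = 26.8198 mm and α/2 = 2.5°, tan(α/2) ≈ 0.04366, so f ≈ 26.8198 / 0.08732 ≈ 307.1368 mm.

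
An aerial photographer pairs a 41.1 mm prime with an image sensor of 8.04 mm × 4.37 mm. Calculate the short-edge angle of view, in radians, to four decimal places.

Angle of view α = 2·arctan(h/2f) with h = 4.37 mm and f = 41.1 mm.
h/2f = 0.05316; arctan(0.05316) ≈ 0.0531 rad, so α ≈ 0.1062 rad.

0.1062 rad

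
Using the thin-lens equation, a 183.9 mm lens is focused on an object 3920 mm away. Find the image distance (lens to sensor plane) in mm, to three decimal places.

192.952 mm

1/dᵢ = 1/f − 1/dₒ = 1/183.9 − 1/3920 = 0.0051826 mm⁻¹.
dᵢ = 1/0.0051826 ≈ 192.9520 mm.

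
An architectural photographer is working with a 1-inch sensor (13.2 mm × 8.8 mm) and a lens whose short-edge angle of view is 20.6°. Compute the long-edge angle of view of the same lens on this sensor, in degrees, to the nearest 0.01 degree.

30.50°

From the short-edge AOV: f = 8.8 / (2·tan(10.3°)) = 8.8 / 0.36346 ≈ 24.2116 mm.
Long-edge AOV = 2·arctan(13.2 / (2 × 24.2116)) = 2·arctan(0.27260) ≈ 30.4963°.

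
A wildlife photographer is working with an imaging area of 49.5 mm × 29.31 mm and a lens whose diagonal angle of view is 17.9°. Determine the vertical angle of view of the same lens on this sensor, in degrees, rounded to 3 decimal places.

Sensor diagonal = √(49.5² + 29.31²) = √3309.3261 ≈ 57.5267 mm.
From the diagonal AOV: f = 57.5267 / (2·tan(8.95°)) = 57.5267 / 0.31498 ≈ 182.6362 mm.
Vertical AOV = 2·arctan(29.31 / (2 × 182.6362)) = 2·arctan(0.08024) ≈ 9.1753°.

9.175°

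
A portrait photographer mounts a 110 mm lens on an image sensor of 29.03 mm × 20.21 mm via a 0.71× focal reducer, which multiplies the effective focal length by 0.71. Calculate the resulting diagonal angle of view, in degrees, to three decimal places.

Effective focal length f = 110 × 0.71 = 78.1 mm.
Sensor diagonal = √(29.03² + 20.21²) = √1251.1850 ≈ 35.3721 mm.
α = 2·arctan(35.372 / (2 × 78.1)) = 2·arctan(0.22645) ≈ 25.5193°.

25.519°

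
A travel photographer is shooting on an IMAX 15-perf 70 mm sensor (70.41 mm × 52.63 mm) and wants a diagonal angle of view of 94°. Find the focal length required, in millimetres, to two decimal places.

Sensor diagonal = √(70.41² + 52.63²) = √7727.4850 ≈ 87.9061 mm.
From α = 2·arctan(d/2f) we get f = d / (2·tan(α/2)).
With d = 87.9061 mm and α/2 = 47°, tan(α/2) ≈ 1.07237, so f ≈ 87.9061 / 2.14474 ≈ 40.9869 mm.

40.99 mm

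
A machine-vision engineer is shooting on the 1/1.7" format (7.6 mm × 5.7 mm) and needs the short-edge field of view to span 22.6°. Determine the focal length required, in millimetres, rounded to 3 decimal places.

14.263 mm

From α = 2·arctan(h/2f) we get f = h / (2·tan(α/2)).
With h = 5.7 mm and α/2 = 11.3°, tan(α/2) ≈ 0.19982, so f ≈ 5.7 / 0.39964 ≈ 14.2629 mm.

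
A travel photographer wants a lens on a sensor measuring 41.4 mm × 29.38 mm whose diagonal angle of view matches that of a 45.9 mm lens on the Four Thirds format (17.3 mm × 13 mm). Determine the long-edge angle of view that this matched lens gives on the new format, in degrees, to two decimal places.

Sensor diagonal = √(17.3² + 13²) = √468.2900 ≈ 21.6400 mm.
Sensor diagonal = √(41.4² + 29.38²) = √2577.1444 ≈ 50.7656 mm.
Equal diagonal AOV ⇒ f₂ = f₁ · 50.7656/21.6400 = 45.9 × 2.34591 ≈ 107.6774 mm.
Long-edge AOV on the new format = 2·arctan(41.4 / (2 × 107.6774)) = 2·arctan(0.19224) ≈ 21.7637°.

21.76°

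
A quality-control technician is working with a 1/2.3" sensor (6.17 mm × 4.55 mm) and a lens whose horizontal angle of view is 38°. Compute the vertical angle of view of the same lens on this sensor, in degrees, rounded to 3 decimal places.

28.495°

From the horizontal AOV: f = 6.17 / (2·tan(19°)) = 6.17 / 0.68866 ≈ 8.9595 mm.
Vertical AOV = 2·arctan(4.55 / (2 × 8.9595)) = 2·arctan(0.25392) ≈ 28.4949°.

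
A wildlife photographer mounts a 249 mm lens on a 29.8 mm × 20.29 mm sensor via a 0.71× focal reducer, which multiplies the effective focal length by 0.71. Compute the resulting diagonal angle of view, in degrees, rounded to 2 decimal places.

Effective focal length f = 249 × 0.71 = 176.79 mm.
Sensor diagonal = √(29.8² + 20.29²) = √1299.7241 ≈ 36.0517 mm.
α = 2·arctan(36.052 / (2 × 176.79)) = 2·arctan(0.10196) ≈ 11.6437°.

11.64°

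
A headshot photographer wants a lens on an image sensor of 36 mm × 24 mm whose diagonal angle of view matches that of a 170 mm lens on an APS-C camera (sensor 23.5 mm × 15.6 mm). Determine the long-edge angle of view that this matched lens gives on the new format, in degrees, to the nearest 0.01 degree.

Sensor diagonal = √(23.5² + 15.6²) = √795.6100 ≈ 28.2066 mm.
Sensor diagonal = √(36² + 24²) = √1872.0000 ≈ 43.2666 mm.
Equal diagonal AOV ⇒ f₂ = f₁ · 43.2666/28.2066 = 170 × 1.53392 ≈ 260.7665 mm.
Long-edge AOV on the new format = 2·arctan(36 / (2 × 260.7665)) = 2·arctan(0.06903) ≈ 7.8974°.

7.90°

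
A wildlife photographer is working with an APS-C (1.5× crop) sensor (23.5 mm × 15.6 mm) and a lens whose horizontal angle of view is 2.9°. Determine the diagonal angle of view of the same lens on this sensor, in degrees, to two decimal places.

From the horizontal AOV: f = 23.5 / (2·tan(1.45°)) = 23.5 / 0.05063 ≈ 464.1943 mm.
Sensor diagonal = √(23.5² + 15.6²) = √795.6100 ≈ 28.2066 mm.
Diagonal AOV = 2·arctan(28.2066 / (2 × 464.1943)) = 2·arctan(0.03038) ≈ 3.4805°.

3.48°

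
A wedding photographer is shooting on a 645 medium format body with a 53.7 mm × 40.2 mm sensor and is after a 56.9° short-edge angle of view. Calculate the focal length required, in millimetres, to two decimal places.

37.10 mm

From α = 2·arctan(h/2f) we get f = h / (2·tan(α/2)).
With h = 40.2 mm and α/2 = 28.45°, tan(α/2) ≈ 0.54183, so f ≈ 40.2 / 1.08365 ≈ 37.0968 mm.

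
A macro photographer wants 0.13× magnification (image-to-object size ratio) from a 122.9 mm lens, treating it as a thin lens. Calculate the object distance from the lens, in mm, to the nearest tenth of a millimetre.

1068.3 mm

With m = dᵢ/dₒ and 1/f = 1/dₒ + 1/dᵢ, substituting dᵢ = m·dₒ gives 1/f = (1 + 1/m)/dₒ, hence dₒ = f·(1 + 1/m).
dₒ = 122.9 × (1 + 1/0.13) = 122.9 × 8.69231 ≈ 1068.285 mm.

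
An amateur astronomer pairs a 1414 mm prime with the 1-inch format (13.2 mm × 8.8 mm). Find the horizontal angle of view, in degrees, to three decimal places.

0.535°

Angle of view α = 2·arctan(w/2f) with w = 13.2 mm and f = 1414 mm.
w/2f = 0.00467; arctan(0.00467) ≈ 0.2674°, so α ≈ 0.5349°.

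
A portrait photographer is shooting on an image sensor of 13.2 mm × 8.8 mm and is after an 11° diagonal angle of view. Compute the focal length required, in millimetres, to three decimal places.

Sensor diagonal = √(13.2² + 8.8²) = √251.6800 ≈ 15.8644 mm.
From α = 2·arctan(d/2f) we get f = d / (2·tan(α/2)).
With d = 15.8644 mm and α/2 = 5.5°, tan(α/2) ≈ 0.09629, so f ≈ 15.8644 / 0.19258 ≈ 82.3792 mm.

82.379 mm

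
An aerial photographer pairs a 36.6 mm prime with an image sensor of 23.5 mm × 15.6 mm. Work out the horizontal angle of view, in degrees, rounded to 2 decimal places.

35.60°

Angle of view α = 2·arctan(w/2f) with w = 23.5 mm and f = 36.6 mm.
w/2f = 0.32104; arctan(0.32104) ≈ 17.7986°, so α ≈ 35.5972°.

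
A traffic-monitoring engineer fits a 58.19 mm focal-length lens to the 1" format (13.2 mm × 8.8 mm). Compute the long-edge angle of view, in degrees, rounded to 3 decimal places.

12.942°

Angle of view α = 2·arctan(w/2f) with w = 13.2 mm and f = 58.19 mm.
w/2f = 0.11342; arctan(0.11342) ≈ 6.4709°, so α ≈ 12.9418°.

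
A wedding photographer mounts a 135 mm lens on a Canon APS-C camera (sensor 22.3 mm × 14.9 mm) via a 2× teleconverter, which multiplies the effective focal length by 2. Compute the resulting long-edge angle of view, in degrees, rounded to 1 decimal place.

Effective focal length f = 135 × 2 = 270 mm.
α = 2·arctan(22.3 / (2 × 270)) = 2·arctan(0.04130) ≈ 4.7295°.

4.7°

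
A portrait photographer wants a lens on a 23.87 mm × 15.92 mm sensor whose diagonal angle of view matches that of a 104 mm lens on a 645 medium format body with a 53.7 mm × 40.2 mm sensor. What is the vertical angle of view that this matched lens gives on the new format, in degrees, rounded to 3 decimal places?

Sensor diagonal = √(53.7² + 40.2²) = √4499.7300 ≈ 67.0800 mm.
Sensor diagonal = √(23.87² + 15.92²) = √823.2233 ≈ 28.6919 mm.
Equal diagonal AOV ⇒ f₂ = f₁ · 28.6919/67.0800 = 104 × 0.42773 ≈ 44.4835 mm.
Vertical AOV on the new format = 2·arctan(15.92 / (2 × 44.4835)) = 2·arctan(0.17894) ≈ 20.2906°.

20.291°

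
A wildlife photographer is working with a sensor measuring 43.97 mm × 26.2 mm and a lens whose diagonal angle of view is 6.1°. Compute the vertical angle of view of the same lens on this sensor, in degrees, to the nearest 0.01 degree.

Sensor diagonal = √(43.97² + 26.2²) = √2619.8009 ≈ 51.1840 mm.
From the diagonal AOV: f = 51.1840 / (2·tan(3.05°)) = 51.1840 / 0.10657 ≈ 480.3043 mm.
Vertical AOV = 2·arctan(26.2 / (2 × 480.3043)) = 2·arctan(0.02727) ≈ 3.1246°.

3.12°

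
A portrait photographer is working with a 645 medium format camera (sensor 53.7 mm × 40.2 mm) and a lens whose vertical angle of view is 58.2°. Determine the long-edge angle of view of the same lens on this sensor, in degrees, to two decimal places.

73.26°

From the vertical AOV: f = 40.2 / (2·tan(29.1°)) = 40.2 / 1.11319 ≈ 36.1126 mm.
Long-edge AOV = 2·arctan(53.7 / (2 × 36.1126)) = 2·arctan(0.74351) ≈ 73.2622°.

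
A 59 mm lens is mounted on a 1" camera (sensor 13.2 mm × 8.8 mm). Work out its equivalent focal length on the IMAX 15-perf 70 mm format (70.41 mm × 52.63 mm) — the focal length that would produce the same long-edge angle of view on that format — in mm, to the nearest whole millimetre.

315 mm

Equal angle of view means equal width/f ratio, so f₂ = f₁ · (width₂/width₁) = 59 × 70.41/13.2.
f₂ = 59 × 5.33409 ≈ 314.711 mm.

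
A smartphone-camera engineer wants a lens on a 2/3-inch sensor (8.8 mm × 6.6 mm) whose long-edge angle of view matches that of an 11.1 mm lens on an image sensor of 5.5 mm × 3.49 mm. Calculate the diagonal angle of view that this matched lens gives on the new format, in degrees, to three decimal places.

34.414°

Equal long-edge AOV ⇒ f₂ = f₁ · 8.8/5.5 = 11.1 × 1.60000 ≈ 17.7600 mm.
Sensor diagonal = √(8.8² + 6.6²) = √121.0000 ≈ 11.0000 mm.
Diagonal AOV on the new format = 2·arctan(11.0000 / (2 × 17.7600)) = 2·arctan(0.30968) ≈ 34.4139°.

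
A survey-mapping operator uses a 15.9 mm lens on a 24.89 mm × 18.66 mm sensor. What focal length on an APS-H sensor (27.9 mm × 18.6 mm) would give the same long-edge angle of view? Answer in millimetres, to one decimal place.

Equal angle of view means equal width/f ratio, so f₂ = f₁ · (width₂/width₁) = 15.9 × 27.9/24.89.
f₂ = 15.9 × 1.12093 ≈ 17.823 mm.

17.8 mm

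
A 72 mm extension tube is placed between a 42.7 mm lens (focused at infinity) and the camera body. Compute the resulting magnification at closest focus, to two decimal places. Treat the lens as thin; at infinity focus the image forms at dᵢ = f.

1.69×

The tube moves the image plane from f to f + e, so dᵢ = 42.7 + 72 = 114.7 mm. Focus is achieved when 1/f = 1/dₒ + 1/dᵢ, giving dₒ = 1/(1/f − 1/(f+e)).
Magnification m = dᵢ/dₒ = (f+e)·(1/f − 1/(f+e)) = e/f = 72/42.7 ≈ 1.6862.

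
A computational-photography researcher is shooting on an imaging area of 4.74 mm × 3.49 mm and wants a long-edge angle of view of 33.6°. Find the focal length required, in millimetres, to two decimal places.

7.85 mm

From α = 2·arctan(w/2f) we get f = w / (2·tan(α/2)).
With w = 4.74 mm and α/2 = 16.8°, tan(α/2) ≈ 0.30192, so f ≈ 4.74 / 0.60384 ≈ 7.8498 mm.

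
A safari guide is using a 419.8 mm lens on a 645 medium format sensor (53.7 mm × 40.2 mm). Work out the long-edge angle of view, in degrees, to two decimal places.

7.32°

Angle of view α = 2·arctan(w/2f) with w = 53.7 mm and f = 419.8 mm.
w/2f = 0.06396; arctan(0.06396) ≈ 3.6596°, so α ≈ 7.3192°.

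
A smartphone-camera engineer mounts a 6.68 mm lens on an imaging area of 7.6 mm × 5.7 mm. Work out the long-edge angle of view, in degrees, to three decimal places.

59.268°

Angle of view α = 2·arctan(w/2f) with w = 7.6 mm and f = 6.68 mm.
w/2f = 0.56886; arctan(0.56886) ≈ 29.6339°, so α ≈ 59.2678°.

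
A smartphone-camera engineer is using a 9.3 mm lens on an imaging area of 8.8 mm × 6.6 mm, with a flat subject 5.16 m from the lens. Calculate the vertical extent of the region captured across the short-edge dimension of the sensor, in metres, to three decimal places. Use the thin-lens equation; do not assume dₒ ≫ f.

dₒ: 5.16 m = 5160 mm.
Similar triangles through the lens centre give W/dₒ = h/dᵢ; with 1/f = 1/dₒ + 1/dᵢ this gives W = h·(dₒ − f)/f.
W = 6.6 mm × (5160 − 9.3) / 9.3 = 6.6 × 553.8387 ≈ 3655.335 mm = 3.65534 m.

3.655 m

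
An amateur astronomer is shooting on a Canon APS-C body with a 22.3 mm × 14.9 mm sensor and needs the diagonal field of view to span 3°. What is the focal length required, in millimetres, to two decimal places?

512.10 mm

Sensor diagonal = √(22.3² + 14.9²) = √719.3000 ≈ 26.8198 mm.
From α = 2·arctan(d/2f) we get f = d / (2·tan(α/2)).
With d = 26.8198 mm and α/2 = 1.5°, tan(α/2) ≈ 0.02619, so f ≈ 26.8198 / 0.05237 ≈ 512.1028 mm.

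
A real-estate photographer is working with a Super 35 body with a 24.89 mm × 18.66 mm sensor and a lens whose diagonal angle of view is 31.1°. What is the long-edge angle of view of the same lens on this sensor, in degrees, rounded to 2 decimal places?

Sensor diagonal = √(24.89² + 18.66²) = √967.7077 ≈ 31.1080 mm.
From the diagonal AOV: f = 31.1080 / (2·tan(15.55°)) = 31.1080 / 0.55653 ≈ 55.8964 mm.
Long-edge AOV = 2·arctan(24.89 / (2 × 55.8964)) = 2·arctan(0.22264) ≈ 25.1037°.

25.10°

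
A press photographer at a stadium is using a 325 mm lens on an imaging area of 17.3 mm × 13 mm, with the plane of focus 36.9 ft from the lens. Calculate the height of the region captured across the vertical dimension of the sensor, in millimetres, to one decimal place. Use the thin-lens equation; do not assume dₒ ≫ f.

dₒ: 36.9 ft × 304.8 mm/ft = 11247.12 mm.
Similar triangles through the lens centre give W/dₒ = h/dᵢ; with 1/f = 1/dₒ + 1/dᵢ this gives W = h·(dₒ − f)/f.
W = 13 mm × (11247.1 − 325) / 325 = 13 × 33.6065 ≈ 436.885 mm.

436.9 mm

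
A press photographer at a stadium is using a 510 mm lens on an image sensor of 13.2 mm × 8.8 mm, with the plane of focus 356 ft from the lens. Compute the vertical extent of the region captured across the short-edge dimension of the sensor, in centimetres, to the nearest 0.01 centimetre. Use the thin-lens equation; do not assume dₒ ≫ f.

186.35 cm

dₒ: 356 ft × 304.8 mm/ft = 108508.80 mm.
Similar triangles through the lens centre give W/dₒ = h/dᵢ; with 1/f = 1/dₒ + 1/dᵢ this gives W = h·(dₒ − f)/f.
W = 8.8 mm × (108509 − 510) / 510 = 8.8 × 211.7623 ≈ 1863.509 mm = 186.351 cm.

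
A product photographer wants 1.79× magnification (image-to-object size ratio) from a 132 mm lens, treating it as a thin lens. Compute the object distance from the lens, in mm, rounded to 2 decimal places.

With m = dᵢ/dₒ and 1/f = 1/dₒ + 1/dᵢ, substituting dᵢ = m·dₒ gives 1/f = (1 + 1/m)/dₒ, hence dₒ = f·(1 + 1/m).
dₒ = 132 × (1 + 1/1.79) = 132 × 1.55866 ≈ 205.743 mm.

205.74 mm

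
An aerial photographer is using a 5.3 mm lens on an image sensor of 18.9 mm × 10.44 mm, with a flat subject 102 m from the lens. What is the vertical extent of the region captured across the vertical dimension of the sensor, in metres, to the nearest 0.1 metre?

dₒ: 102 m = 102000 mm.
Similar triangles through the lens centre give W/dₒ = h/dᵢ; with 1/f = 1/dₒ + 1/dᵢ this gives W = h·(dₒ − f)/f.
W = 10.44 mm × (102000 − 5.3) / 5.3 = 10.44 × 19244.2830 ≈ 200910.315 mm = 200.91 m.

200.9 m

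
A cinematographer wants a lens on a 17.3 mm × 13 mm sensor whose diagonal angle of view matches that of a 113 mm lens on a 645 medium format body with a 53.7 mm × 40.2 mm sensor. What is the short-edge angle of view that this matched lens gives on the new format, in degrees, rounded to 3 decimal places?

Sensor diagonal = √(53.7² + 40.2²) = √4499.7300 ≈ 67.0800 mm.
Sensor diagonal = √(17.3² + 13²) = √468.2900 ≈ 21.6400 mm.
Equal diagonal AOV ⇒ f₂ = f₁ · 21.6400/67.0800 = 113 × 0.32260 ≈ 36.4538 mm.
Short-edge AOV on the new format = 2·arctan(13 / (2 × 36.4538)) = 2·arctan(0.17831) ≈ 20.2201°.

20.220°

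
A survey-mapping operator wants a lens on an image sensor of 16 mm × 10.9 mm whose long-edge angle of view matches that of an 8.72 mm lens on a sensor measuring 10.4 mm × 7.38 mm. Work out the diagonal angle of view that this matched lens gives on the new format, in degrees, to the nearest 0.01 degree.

71.63°

Equal long-edge AOV ⇒ f₂ = f₁ · 16/10.4 = 8.72 × 1.53846 ≈ 13.4154 mm.
Sensor diagonal = √(16² + 10.9²) = √374.8100 ≈ 19.3600 mm.
Diagonal AOV on the new format = 2·arctan(19.3600 / (2 × 13.4154)) = 2·arctan(0.72156) ≈ 71.6254°.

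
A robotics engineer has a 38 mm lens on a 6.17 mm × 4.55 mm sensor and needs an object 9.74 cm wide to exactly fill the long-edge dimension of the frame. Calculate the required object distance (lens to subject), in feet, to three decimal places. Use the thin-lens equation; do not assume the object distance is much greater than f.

2.093 ft

W: 9.74 cm = 97.4 mm.
Magnification m = w/W = dᵢ/dₒ; combined with 1/f = 1/dₒ + 1/dᵢ this gives dₒ = f·(1 + W/w).
dₒ = 38 mm × (1 + 97.4/6.17) = 38 × 16.7861 ≈ 637.870 mm = 637.870/304.8 ft = 2.09275 ft.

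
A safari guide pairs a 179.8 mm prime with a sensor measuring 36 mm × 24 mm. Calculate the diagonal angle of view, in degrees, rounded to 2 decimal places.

13.72°

Sensor diagonal = √(36² + 24²) = √1872.0000 ≈ 43.2666 mm.
Angle of view α = 2·arctan(d/2f) with d = 43.2666 mm and f = 179.8 mm.
d/2f = 0.12032; arctan(0.12032) ≈ 6.8608°, so α ≈ 13.7216°.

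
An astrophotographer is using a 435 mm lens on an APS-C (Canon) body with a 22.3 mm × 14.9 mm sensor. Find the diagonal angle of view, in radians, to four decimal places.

0.0616 rad

Sensor diagonal = √(22.3² + 14.9²) = √719.3000 ≈ 26.8198 mm.
Angle of view α = 2·arctan(d/2f) with d = 26.8198 mm and f = 435 mm.
d/2f = 0.03083; arctan(0.03083) ≈ 0.0308 rad, so α ≈ 0.0616 rad.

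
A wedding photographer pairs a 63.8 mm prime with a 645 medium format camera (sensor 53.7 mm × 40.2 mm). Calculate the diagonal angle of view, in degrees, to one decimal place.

Sensor diagonal = √(53.7² + 40.2²) = √4499.7300 ≈ 67.0800 mm.
Angle of view α = 2·arctan(d/2f) with d = 67.0800 mm and f = 63.8 mm.
d/2f = 0.52571; arctan(0.52571) ≈ 27.7312°, so α ≈ 55.4623°.

55.5°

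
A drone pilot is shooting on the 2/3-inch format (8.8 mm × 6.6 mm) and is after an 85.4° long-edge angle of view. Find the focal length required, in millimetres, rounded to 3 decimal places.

4.768 mm

From α = 2·arctan(w/2f) we get f = w / (2·tan(α/2)).
With w = 8.8 mm and α/2 = 42.7°, tan(α/2) ≈ 0.92277, so f ≈ 8.8 / 1.84555 ≈ 4.7682 mm.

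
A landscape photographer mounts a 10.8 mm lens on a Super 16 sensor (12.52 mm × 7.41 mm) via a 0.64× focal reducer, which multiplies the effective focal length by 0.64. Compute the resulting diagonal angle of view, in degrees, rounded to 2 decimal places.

Effective focal length f = 10.8 × 0.64 = 6.912 mm.
Sensor diagonal = √(12.52² + 7.41²) = √211.6585 ≈ 14.5485 mm.
α = 2·arctan(14.548 / (2 × 6.912)) = 2·arctan(1.05241) ≈ 92.9254°.

92.93°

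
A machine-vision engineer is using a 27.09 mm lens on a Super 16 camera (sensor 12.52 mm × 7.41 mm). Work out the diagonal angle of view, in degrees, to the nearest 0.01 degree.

30.06°

Sensor diagonal = √(12.52² + 7.41²) = √211.6585 ≈ 14.5485 mm.
Angle of view α = 2·arctan(d/2f) with d = 14.5485 mm and f = 27.09 mm.
d/2f = 0.26852; arctan(0.26852) ≈ 15.0306°, so α ≈ 30.0612°.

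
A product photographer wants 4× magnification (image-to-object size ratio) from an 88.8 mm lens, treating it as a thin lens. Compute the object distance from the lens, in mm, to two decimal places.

With m = dᵢ/dₒ and 1/f = 1/dₒ + 1/dᵢ, substituting dᵢ = m·dₒ gives 1/f = (1 + 1/m)/dₒ, hence dₒ = f·(1 + 1/m).
dₒ = 88.8 × (1 + 1/4) = 88.8 × 1.25000 ≈ 111.000 mm.

111.00 mm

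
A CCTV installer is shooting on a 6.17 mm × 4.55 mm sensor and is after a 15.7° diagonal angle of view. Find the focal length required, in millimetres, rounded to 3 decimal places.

27.802 mm

Sensor diagonal = √(6.17² + 4.55²) = √58.7714 ≈ 7.6663 mm.
From α = 2·arctan(d/2f) we get f = d / (2·tan(α/2)).
With d = 7.6663 mm and α/2 = 7.85°, tan(α/2) ≈ 0.13787, so f ≈ 7.6663 / 0.27574 ≈ 27.8020 mm.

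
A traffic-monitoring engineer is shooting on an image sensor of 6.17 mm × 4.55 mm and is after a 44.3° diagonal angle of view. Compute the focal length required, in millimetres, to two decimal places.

Sensor diagonal = √(6.17² + 4.55²) = √58.7714 ≈ 7.6663 mm.
From α = 2·arctan(d/2f) we get f = d / (2·tan(α/2)).
With d = 7.6663 mm and α/2 = 22.15°, tan(α/2) ≈ 0.40707, so f ≈ 7.6663 / 0.81415 ≈ 9.4163 mm.

9.42 mm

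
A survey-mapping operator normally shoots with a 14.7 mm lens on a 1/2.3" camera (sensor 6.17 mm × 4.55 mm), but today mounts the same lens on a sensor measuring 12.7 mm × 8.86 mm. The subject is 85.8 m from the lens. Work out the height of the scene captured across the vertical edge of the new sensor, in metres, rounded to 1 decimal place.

The focal length stays 14.7 mm; the relevant sensor dimension is now h = 8.86 mm. Object distance dₒ = 85.8 m = 85800 mm.
Thin-lens field height W = h·(dₒ − f)/f = 8.86 × (85800 − 14.7)/14.7 ≈ 51704.609 mm = 51.7046 m.

51.7 m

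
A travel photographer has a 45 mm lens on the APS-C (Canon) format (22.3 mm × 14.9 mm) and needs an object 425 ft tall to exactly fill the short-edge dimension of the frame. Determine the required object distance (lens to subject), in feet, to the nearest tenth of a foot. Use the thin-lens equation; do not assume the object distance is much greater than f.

W: 425 ft × 304.8 mm/ft = 129540.00 mm.
Magnification m = h/W = dᵢ/dₒ; combined with 1/f = 1/dₒ + 1/dᵢ this gives dₒ = f·(1 + W/h).
dₒ = 45 mm × (1 + 129540/14.9) = 45 × 8694.9595 ≈ 391273.175 mm = 391273.175/304.8 ft = 1283.7 ft.

1283.7 ft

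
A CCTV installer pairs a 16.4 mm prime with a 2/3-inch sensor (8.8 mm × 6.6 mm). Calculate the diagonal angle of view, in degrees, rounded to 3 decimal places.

Sensor diagonal = √(8.8² + 6.6²) = √121.0000 ≈ 11.0000 mm.
Angle of view α = 2·arctan(d/2f) with d = 11.0000 mm and f = 16.4 mm.
d/2f = 0.33537; arctan(0.33537) ≈ 18.5397°, so α ≈ 37.0794°.

37.079°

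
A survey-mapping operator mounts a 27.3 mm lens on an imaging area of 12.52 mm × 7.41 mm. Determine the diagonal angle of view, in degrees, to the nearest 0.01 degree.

Sensor diagonal = √(12.52² + 7.41²) = √211.6585 ≈ 14.5485 mm.
Angle of view α = 2·arctan(d/2f) with d = 14.5485 mm and f = 27.3 mm.
d/2f = 0.26646; arctan(0.26646) ≈ 14.9201°, so α ≈ 29.8403°.

29.84°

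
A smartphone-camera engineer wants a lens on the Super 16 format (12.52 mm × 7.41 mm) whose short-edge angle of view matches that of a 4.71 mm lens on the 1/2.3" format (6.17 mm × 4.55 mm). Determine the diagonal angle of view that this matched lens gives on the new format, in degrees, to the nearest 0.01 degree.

Equal short-edge AOV ⇒ f₂ = f₁ · 7.41/4.55 = 4.71 × 1.62857 ≈ 7.6706 mm.
Sensor diagonal = √(12.52² + 7.41²) = √211.6585 ≈ 14.5485 mm.
Diagonal AOV on the new format = 2·arctan(14.5485 / (2 × 7.6706)) = 2·arctan(0.94833) ≈ 86.9618°.

86.96°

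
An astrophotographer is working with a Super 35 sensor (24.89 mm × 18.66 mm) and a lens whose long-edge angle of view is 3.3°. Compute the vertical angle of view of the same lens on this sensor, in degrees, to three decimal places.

From the long-edge AOV: f = 24.89 / (2·tan(1.65°)) = 24.89 / 0.05761 ≈ 432.0296 mm.
Vertical AOV = 2·arctan(18.66 / (2 × 432.0296)) = 2·arctan(0.02160) ≈ 2.4743°.

2.474°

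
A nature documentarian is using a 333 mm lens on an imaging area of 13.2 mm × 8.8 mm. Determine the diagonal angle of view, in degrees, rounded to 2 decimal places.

2.73°

Sensor diagonal = √(13.2² + 8.8²) = √251.6800 ≈ 15.8644 mm.
Angle of view α = 2·arctan(d/2f) with d = 15.8644 mm and f = 333 mm.
d/2f = 0.02382; arctan(0.02382) ≈ 1.3646°, so α ≈ 2.7291°.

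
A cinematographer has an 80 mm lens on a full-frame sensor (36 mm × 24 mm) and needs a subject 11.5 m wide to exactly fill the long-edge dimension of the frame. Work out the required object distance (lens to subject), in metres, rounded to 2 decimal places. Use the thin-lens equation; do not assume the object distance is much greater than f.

25.64 m

W: 11.5 m = 11500 mm.
Magnification m = w/W = dᵢ/dₒ; combined with 1/f = 1/dₒ + 1/dᵢ this gives dₒ = f·(1 + W/w).
dₒ = 80 mm × (1 + 11500/36) = 80 × 320.4444 ≈ 25635.556 mm = 25.6356 m.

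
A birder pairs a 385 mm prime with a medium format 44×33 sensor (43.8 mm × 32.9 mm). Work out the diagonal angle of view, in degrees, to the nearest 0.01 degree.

8.14°

Sensor diagonal = √(43.8² + 32.9²) = √3000.8500 ≈ 54.7800 mm.
Angle of view α = 2·arctan(d/2f) with d = 54.7800 mm and f = 385 mm.
d/2f = 0.07114; arctan(0.07114) ≈ 4.0693°, so α ≈ 8.1387°.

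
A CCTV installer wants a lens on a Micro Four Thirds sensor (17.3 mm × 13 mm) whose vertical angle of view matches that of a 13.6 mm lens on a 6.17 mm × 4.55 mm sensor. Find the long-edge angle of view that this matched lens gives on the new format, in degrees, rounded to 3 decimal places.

25.100°

Equal vertical AOV ⇒ f₂ = f₁ · 13/4.55 = 13.6 × 2.85714 ≈ 38.8571 mm.
Long-edge AOV on the new format = 2·arctan(17.3 / (2 × 38.8571)) = 2·arctan(0.22261) ≈ 25.1000°.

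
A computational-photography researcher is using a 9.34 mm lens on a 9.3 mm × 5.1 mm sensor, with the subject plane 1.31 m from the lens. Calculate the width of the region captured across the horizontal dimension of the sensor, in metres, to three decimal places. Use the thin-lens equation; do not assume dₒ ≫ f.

1.295 m

dₒ: 1.31 m = 1310 mm.
Similar triangles through the lens centre give W/dₒ = w/dᵢ; with 1/f = 1/dₒ + 1/dᵢ this gives W = w·(dₒ − f)/f.
W = 9.3 mm × (1310 − 9.34) / 9.34 = 9.3 × 139.2570 ≈ 1295.090 mm = 1.29509 m.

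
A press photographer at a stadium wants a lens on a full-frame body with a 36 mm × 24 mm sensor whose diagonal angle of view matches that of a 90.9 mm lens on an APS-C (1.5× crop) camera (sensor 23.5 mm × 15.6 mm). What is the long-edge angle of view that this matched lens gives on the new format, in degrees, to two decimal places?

Sensor diagonal = √(23.5² + 15.6²) = √795.6100 ≈ 28.2066 mm.
Sensor diagonal = √(36² + 24²) = √1872.0000 ≈ 43.2666 mm.
Equal diagonal AOV ⇒ f₂ = f₁ · 43.2666/28.2066 = 90.9 × 1.53392 ≈ 139.4334 mm.
Long-edge AOV on the new format = 2·arctan(36 / (2 × 139.4334)) = 2·arctan(0.12909) ≈ 14.7117°.

14.71°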